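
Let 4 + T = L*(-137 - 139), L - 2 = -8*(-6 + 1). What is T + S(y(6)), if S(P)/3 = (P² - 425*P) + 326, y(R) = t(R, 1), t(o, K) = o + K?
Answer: -19396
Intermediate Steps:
t(o, K) = K + o
y(R) = 1 + R
L = 42 (L = 2 - 8*(-6 + 1) = 2 - 8*(-5) = 2 + 40 = 42)
S(P) = 978 - 1275*P + 3*P² (S(P) = 3*((P² - 425*P) + 326) = 3*(326 + P² - 425*P) = 978 - 1275*P + 3*P²)
T = -11596 (T = -4 + 42*(-137 - 139) = -4 + 42*(-276) = -4 - 11592 = -11596)
T + S(y(6)) = -11596 + (978 - 1275*(1 + 6) + 3*(1 + 6)²) = -11596 + (978 - 1275*7 + 3*7²) = -11596 + (978 - 8925 + 3*49) = -11596 + (978 - 8925 + 147) = -11596 - 7800 = -19396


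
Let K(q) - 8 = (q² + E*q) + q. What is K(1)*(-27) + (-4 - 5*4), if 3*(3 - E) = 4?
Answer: -339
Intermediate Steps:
E = 5/3 (E = 3 - ⅓*4 = 3 - 4/3 = 5/3 ≈ 1.6667)
K(q) = 8 + q² + 8*q/3 (K(q) = 8 + ((q² + 5*q/3) + q) = 8 + (q² + 8*q/3) = 8 + q² + 8*q/3)
K(1)*(-27) + (-4 - 5*4) = (8 + 1² + (8/3)*1)*(-27) + (-4 - 5*4) = (8 + 1 + 8/3)*(-27) + (-4 - 20) = (35/3)*(-27) - 24 = -315 - 24 = -339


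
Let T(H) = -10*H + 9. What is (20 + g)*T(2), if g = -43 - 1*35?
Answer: 638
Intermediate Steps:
g = -78 (g = -43 - 35 = -78)
T(H) = 9 - 10*H
(20 + g)*T(2) = (20 - 78)*(9 - 10*2) = -58*(9 - 20) = -58*(-11) = 638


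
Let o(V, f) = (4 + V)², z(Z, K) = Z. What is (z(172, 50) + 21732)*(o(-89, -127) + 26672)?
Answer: 742479888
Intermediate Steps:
(z(172, 50) + 21732)*(o(-89, -127) + 26672) = (172 + 21732)*((4 - 89)² + 26672) = 21904*((-85)² + 26672) = 21904*(7225 + 26672) = 21904*33897 = 742479888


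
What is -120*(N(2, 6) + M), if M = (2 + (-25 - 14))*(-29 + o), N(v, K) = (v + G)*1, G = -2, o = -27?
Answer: -248640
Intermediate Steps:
N(v, K) = -2 + v (N(v, K) = (v - 2)*1 = (-2 + v)*1 = -2 + v)
M = 2072 (M = (2 + (-25 - 14))*(-29 - 27) = (2 - 39)*(-56) = -37*(-56) = 2072)
-120*(N(2, 6) + M) = -120*((-2 + 2) + 2072) = -120*(0 + 2072) = -120*2072 = -248640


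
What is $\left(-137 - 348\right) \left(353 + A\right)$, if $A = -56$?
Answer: $-144045$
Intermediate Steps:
$\left(-137 - 348\right) \left(353 + A\right) = \left(-137 - 348\right) \left(353 - 56\right) = \left(-485\right) 297 = -144045$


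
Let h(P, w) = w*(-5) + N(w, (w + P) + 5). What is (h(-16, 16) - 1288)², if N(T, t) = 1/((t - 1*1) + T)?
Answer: 748514881/400 ≈ 1.8713e+6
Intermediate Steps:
N(T, t) = 1/(-1 + T + t) (N(T, t) = 1/((t - 1) + T) = 1/((-1 + t) + T) = 1/(-1 + T + t))
h(P, w) = 1/(4 + P + 2*w) - 5*w (h(P, w) = w*(-5) + 1/(-1 + w + ((w + P) + 5)) = -5*w + 1/(-1 + w + ((P + w) + 5)) = -5*w + 1/(-1 + w + (5 + P + w)) = -5*w + 1/(4 + P + 2*w) = 1/(4 + P + 2*w) - 5*w)
(h(-16, 16) - 1288)² = ((1 - 5*16*(4 - 16 + 2*16))/(4 - 16 + 2*16) - 1288)² = ((1 - 5*16*(4 - 16 + 32))/(4 - 16 + 32) - 1288)² = ((1 - 5*16*20)/20 - 1288)² = ((1 - 1600)/20 - 1288)² = ((1/20)*(-1599) - 1288)² = (-1599/20 - 1288)² = (-27359/20)² = 748514881/400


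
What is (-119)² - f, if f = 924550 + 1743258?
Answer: -2653647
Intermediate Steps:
f = 2667808
(-119)² - f = (-119)² - 1*2667808 = 14161 - 2667808 = -2653647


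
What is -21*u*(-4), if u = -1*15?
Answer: -1260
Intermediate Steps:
u = -15
-21*u*(-4) = -21*(-15)*(-4) = -(-315)*(-4) = -1*1260 = -1260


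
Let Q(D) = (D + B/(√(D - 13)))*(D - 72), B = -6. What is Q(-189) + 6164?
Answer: 55493 - 783*I*√202/101 ≈ 55493.0 - 110.18*I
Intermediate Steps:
Q(D) = (-72 + D)*(D - 6/√(-13 + D)) (Q(D) = (D - 6/√(D - 13))*(D - 72) = (D - 6/√(-13 + D))*(-72 + D) = (-72 + D)*(D - 6/√(-13 + D)))
Q(-189) + 6164 = (432 - 6*(-189) - 189*√(-13 - 189)*(-72 - 189))/√(-13 - 189) + 6164 = (432 + 1134 - 189*√(-202)*(-261))/√(-202) + 6164 = (-I*√202/202)*(432 + 1134 - 189*I*√202*(-261)) + 6164 = (-I*√202/202)*(432 + 1134 + 49329*I*√202) + 6164 = (-I*√202/202)*(1566 + 49329*I*√202) + 6164 = -I*√202*(1566 + 49329*I*√202)/202 + 6164 = 6164 - I*√202*(1566 + 49329*I*√202)/202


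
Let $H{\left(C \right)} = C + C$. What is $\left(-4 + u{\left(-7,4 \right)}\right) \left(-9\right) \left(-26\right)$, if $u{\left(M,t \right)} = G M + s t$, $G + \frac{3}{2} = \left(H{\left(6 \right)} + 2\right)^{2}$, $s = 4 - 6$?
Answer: $-321399$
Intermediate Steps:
$H{\left(C \right)} = 2 C$
$s = -2$ ($s = 4 - 6 = -2$)
$G = \frac{389}{2}$ ($G = - \frac{3}{2} + \left(2 \cdot 6 + 2\right)^{2} = - \frac{3}{2} + \left(12 + 2\right)^{2} = - \frac{3}{2} + 14^{2} = - \frac{3}{2} + 196 = \frac{389}{2} \approx 194.5$)
$u{\left(M,t \right)} = - 2 t + \frac{389 M}{2}$ ($u{\left(M,t \right)} = \frac{389 M}{2} - 2 t = - 2 t + \frac{389 M}{2}$)
$\left(-4 + u{\left(-7,4 \right)}\right) \left(-9\right) \left(-26\right) = \left(-4 + \left(\left(-2\right) 4 + \frac{389}{2} \left(-7\right)\right)\right) \left(-9\right) \left(-26\right) = \left(-4 - \frac{2739}{2}\right) \left(-9\right) \left(-26\right) = \left(- \frac{2747}{2}\right) \left(-9\right) \left(-26\right) = \frac{24723}{2} \left(-26\right) = -321399$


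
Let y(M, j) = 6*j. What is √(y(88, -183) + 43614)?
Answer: 6*√1181 ≈ 206.19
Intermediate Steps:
√(y(88, -183) + 43614) = √(6*(-183) + 43614) = √(-1098 + 43614) = √42516 = 6*√1181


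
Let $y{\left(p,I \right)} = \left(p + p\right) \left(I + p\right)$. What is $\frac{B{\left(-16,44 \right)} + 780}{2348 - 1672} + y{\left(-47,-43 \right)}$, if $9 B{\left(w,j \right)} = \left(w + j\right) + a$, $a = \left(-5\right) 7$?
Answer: $\frac{51477653}{6084} \approx 8461.2$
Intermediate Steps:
$a = -35$
$y{\left(p,I \right)} = 2 p \left(I + p\right)$
$B{\left(w,j \right)} = - \frac{35}{9} + \frac{j}{9} + \frac{w}{9}$ ($B{\left(w,j \right)} = \frac{\left(w + j\right) - 35}{9} = \frac{\left(j + w\right) - 35}{9} = \frac{-35 + j + w}{9} = - \frac{35}{9} + \frac{j}{9} + \frac{w}{9}$)
$\frac{B{\left(-16,44 \right)} + 780}{2348 - 1672} + y{\left(-47,-43 \right)} = \frac{\left(- \frac{35}{9} + \frac{1}{9} \cdot 44 + \frac{1}{9} \left(-16\right)\right) + 780}{2348 - 1672} + 2 \left(-47\right) \left(-43 - 47\right) = \frac{\left(- \frac{35}{9} + \frac{44}{9} - \frac{16}{9}\right) + 780}{676} + 2 \left(-47\right) \left(-90\right) = \left(- \frac{7}{9} + 780\right) \frac{1}{676} + 8460 = \frac{7013}{9} \cdot \frac{1}{676} + 8460 = \frac{7013}{6084} + 8460 = \frac{51477653}{6084}$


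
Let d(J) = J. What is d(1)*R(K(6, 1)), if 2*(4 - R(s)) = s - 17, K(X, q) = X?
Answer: 19/2 ≈ 9.5000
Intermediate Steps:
R(s) = 25/2 - s/2 (R(s) = 4 - (s - 17)/2 = 4 - (-17 + s)/2 = 4 + (17/2 - s/2) = 25/2 - s/2)
d(1)*R(K(6, 1)) = 1*(25/2 - 1/2*6) = 1*(25/2 - 3) = 1*(19/2) = 19/2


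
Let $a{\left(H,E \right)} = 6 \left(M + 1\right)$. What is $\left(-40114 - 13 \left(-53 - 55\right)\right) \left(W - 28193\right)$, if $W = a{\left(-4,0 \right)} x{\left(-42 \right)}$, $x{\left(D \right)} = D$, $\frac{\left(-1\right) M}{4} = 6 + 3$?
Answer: $749928830$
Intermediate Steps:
$M = -36$ ($M = - 4 \left(6 + 3\right) = \left(-4\right) 9 = -36$)
$a{\left(H,E \right)} = -210$ ($a{\left(H,E \right)} = 6 \left(-36 + 1\right) = 6 \left(-35\right) = -210$)
$W = 8820$ ($W = \left(-210\right) \left(-42\right) = 8820$)
$\left(-40114 - 13 \left(-53 - 55\right)\right) \left(W - 28193\right) = \left(-40114 - 13 \left(-53 - 55\right)\right) \left(8820 - 28193\right) = \left(-40114 - -1404\right) \left(-19373\right) = \left(-40114 + 1404\right) \left(-19373\right) = \left(-38710\right) \left(-19373\right) = 749928830$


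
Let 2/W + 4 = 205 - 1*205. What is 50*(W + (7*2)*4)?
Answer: 2775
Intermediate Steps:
W = -½ (W = 2/(-4 + (205 - 1*205)) = 2/(-4 + (205 - 205)) = 2/(-4 + 0) = 2/(-4) = 2*(-¼) = -½ ≈ -0.50000)
50*(W + (7*2)*4) = 50*(-½ + (7*2)*4) = 50*(-½ + 14*4) = 50*(-½ + 56) = 50*(111/2) = 2775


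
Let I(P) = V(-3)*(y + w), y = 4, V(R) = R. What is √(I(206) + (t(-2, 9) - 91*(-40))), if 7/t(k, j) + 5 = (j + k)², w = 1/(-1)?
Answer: √1757481/22 ≈ 60.259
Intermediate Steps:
w = -1
I(P) = -9 (I(P) = -3*(4 - 1) = -3*3 = -9)
t(k, j) = 7/(-5 + (j + k)²)
√(I(206) + (t(-2, 9) - 91*(-40))) = √(-9 + (7/(-5 + (9 - 2)²) - 91*(-40))) = √(-9 + (7/(-5 + 7²) + 3640)) = √(-9 + (7/(-5 + 49) + 3640)) = √(-9 + (7/44 + 3640)) = √(-9 + 160167/44) = √(159771/44) = √1757481/22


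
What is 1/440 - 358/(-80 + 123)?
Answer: -157477/18920 ≈ -8.3233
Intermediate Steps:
1/440 - 358/(-80 + 123) = 1*(1/440) - 358/43 = 1/440 - 358*1/43 = 1/440 - 358/43 = -157477/18920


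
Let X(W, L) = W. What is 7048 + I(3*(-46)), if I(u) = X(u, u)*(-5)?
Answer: 7738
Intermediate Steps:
I(u) = -5*u (I(u) = u*(-5) = -5*u)
7048 + I(3*(-46)) = 7048 - 15*(-46) = 7048 - 5*(-138) = 7048 + 690 = 7738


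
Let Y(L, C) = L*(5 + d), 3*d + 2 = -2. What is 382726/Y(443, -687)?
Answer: 1148178/4873 ≈ 235.62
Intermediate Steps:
d = -4/3 (d = -⅔ + (⅓)*(-2) = -⅔ - ⅔ = -4/3 ≈ -1.3333)
Y(L, C) = 11*L/3 (Y(L, C) = L*(5 - 4/3) = L*(11/3) = 11*L/3)
382726/Y(443, -687) = 382726/(((11/3)*443)) = 382726/(4873/3) = 382726*(3/4873) = 1148178/4873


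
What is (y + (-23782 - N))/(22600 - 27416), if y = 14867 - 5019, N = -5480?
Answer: 4227/2408 ≈ 1.7554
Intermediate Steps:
y = 9848
(y + (-23782 - N))/(22600 - 27416) = (9848 + (-23782 - 1*(-5480)))/(22600 - 27416) = (9848 + (-23782 + 5480))/(-4816) = (9848 - 18302)*(-1/4816) = -8454*(-1/4816) = 4227/2408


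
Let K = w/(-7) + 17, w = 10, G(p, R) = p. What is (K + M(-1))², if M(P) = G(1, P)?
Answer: 13456/49 ≈ 274.61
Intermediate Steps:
M(P) = 1
K = 109/7 (K = 10/(-7) + 17 = 10*(-⅐) + 17 = -10/7 + 17 = 109/7 ≈ 15.571)
(K + M(-1))² = (109/7 + 1)² = (116/7)² = 13456/49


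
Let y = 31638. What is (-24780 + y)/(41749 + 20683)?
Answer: 3429/31216 ≈ 0.10985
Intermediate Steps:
(-24780 + y)/(41749 + 20683) = (-24780 + 31638)/(41749 + 20683) = 6858/62432 = 6858*(1/62432) = 3429/31216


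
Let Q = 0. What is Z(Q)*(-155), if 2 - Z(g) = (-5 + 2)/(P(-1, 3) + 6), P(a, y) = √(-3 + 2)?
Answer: -14260/37 + 465*I/37 ≈ -385.41 + 12.568*I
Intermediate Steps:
P(a, y) = I (P(a, y) = √(-1) = I)
Z(g) = 2 + 3*(6 - I)/37 (Z(g) = 2 - (-5 + 2)/(I + 6) = 2 - (-3)/(6 + I) = 2 - (-3)*(6 - I)/37 = 2 + 3*(6 - I)/37)
Z(Q)*(-155) = (92/37 - 3*I/37)*(-155) = -14260/37 + 465*I/37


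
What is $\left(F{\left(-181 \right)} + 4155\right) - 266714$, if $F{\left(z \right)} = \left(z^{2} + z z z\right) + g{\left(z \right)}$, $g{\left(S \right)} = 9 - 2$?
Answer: $-6159532$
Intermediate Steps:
$g{\left(S \right)} = 7$
$F{\left(z \right)} = 7 + z^{2} + z^{3}$ ($F{\left(z \right)} = \left(z^{2} + z z z\right) + 7 = \left(z^{2} + z^{2} z\right) + 7 = \left(z^{2} + z^{3}\right) + 7 = 7 + z^{2} + z^{3}$)
$\left(F{\left(-181 \right)} + 4155\right) - 266714 = \left(\left(7 + \left(-181\right)^{2} + \left(-181\right)^{3}\right) + 4155\right) - 266714 = \left(\left(7 + 32761 - 5929741\right) + 4155\right) - 266714 = \left(-5896973 + 4155\right) - 266714 = -5892818 - 266714 = -6159532$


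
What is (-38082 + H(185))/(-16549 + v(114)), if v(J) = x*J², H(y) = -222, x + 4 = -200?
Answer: 2016/140407 ≈ 0.014358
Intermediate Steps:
x = -204 (x = -4 - 200 = -204)
v(J) = -204*J²
(-38082 + H(185))/(-16549 + v(114)) = (-38082 - 222)/(-16549 - 204*114²) = -38304/(-16549 - 204*12996) = -38304/(-16549 - 2651184) = -38304/(-2667733) = -38304*(-1/2667733) = 2016/140407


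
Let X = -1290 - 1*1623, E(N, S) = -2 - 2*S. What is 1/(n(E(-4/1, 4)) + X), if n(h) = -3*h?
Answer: -1/2883 ≈ -0.00034686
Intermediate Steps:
X = -2913 (X = -1290 - 1623 = -2913)
1/(n(E(-4/1, 4)) + X) = 1/(-3*(-2 - 2*4) - 2913) = 1/(-3*(-2 - 8) - 2913) = 1/(-3*(-10) - 2913) = 1/(30 - 2913) = 1/(-2883) = -1/2883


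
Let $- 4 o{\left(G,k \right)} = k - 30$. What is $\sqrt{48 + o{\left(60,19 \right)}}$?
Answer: $\frac{\sqrt{203}}{2} \approx 7.1239$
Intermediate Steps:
$o{\left(G,k \right)} = \frac{15}{2} - \frac{k}{4}$ ($o{\left(G,k \right)} = - \frac{k - 30}{4} = - \frac{-30 + k}{4} = \frac{15}{2} - \frac{k}{4}$)
$\sqrt{48 + o{\left(60,19 \right)}} = \sqrt{48 + \left(\frac{15}{2} - \frac{19}{4}\right)} = \sqrt{48 + \frac{11}{4}} = \sqrt{\frac{203}{4}} = \frac{\sqrt{203}}{2}$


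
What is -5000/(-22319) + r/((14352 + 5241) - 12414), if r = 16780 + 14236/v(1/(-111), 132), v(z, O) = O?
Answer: 1238444671/480684303 ≈ 2.5764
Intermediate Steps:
r = 557299/33 (r = 16780 + 14236/132 = 16780 + 14236*(1/132) = 16780 + 3559/33 = 557299/33 ≈ 16888.)
-5000/(-22319) + r/((14352 + 5241) - 12414) = -5000/(-22319) + 557299/(33*((14352 + 5241) - 12414)) = -5000*(-1/22319) + 557299/(33*(19593 - 12414)) = 5000/22319 + (557299/33)/7179 = 5000/22319 + (557299/33)*(1/7179) = 5000/22319 + 557299/236907 = 1238444671/480684303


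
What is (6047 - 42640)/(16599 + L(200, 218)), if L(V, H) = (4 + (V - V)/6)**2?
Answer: -36593/16615 ≈ -2.2024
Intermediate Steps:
L(V, H) = 16 (L(V, H) = (4 + 0*(1/6))**2 = (4 + 0)**2 = 4**2 = 16)
(6047 - 42640)/(16599 + L(200, 218)) = (6047 - 42640)/(16599 + 16) = -36593/16615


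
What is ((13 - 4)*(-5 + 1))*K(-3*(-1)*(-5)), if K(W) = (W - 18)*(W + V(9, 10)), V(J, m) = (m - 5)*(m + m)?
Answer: 100980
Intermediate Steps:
V(J, m) = 2*m*(-5 + m) (V(J, m) = (-5 + m)*(2*m) = 2*m*(-5 + m))
K(W) = (-18 + W)*(100 + W) (K(W) = (W - 18)*(W + 2*10*(-5 + 10)) = (-18 + W)*(W + 2*10*5) = (-18 + W)*(W + 100) = (-18 + W)*(100 + W))
((13 - 4)*(-5 + 1))*K(-3*(-1)*(-5)) = ((13 - 4)*(-5 + 1))*(-1800 + (-3*(-1)*(-5))**2 + 82*(-3*(-1)*(-5))) = (9*(-4))*(-1800 + (3*(-5))**2 + 82*(3*(-5))) = -36*(-1800 + (-15)**2 + 82*(-15)) = -36*(-1800 + 225 - 1230) = -36*(-2805) = 100980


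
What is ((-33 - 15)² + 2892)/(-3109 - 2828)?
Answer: -1732/1979 ≈ -0.87519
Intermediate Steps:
((-33 - 15)² + 2892)/(-3109 - 2828) = ((-48)² + 2892)/(-5937) = (2304 + 2892)*(-1/5937) = 5196*(-1/5937) = -1732/1979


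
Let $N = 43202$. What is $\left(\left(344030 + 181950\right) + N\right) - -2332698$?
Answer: $2901880$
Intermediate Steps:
$\left(\left(344030 + 181950\right) + N\right) - -2332698 = \left(\left(344030 + 181950\right) + 43202\right) - -2332698 = \left(525980 + 43202\right) + 2332698 = 569182 + 2332698 = 2901880$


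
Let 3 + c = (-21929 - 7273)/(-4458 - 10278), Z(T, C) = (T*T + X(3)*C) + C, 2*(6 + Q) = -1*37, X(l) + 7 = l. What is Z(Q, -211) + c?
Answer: 3026361/2456 ≈ 1232.2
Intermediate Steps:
X(l) = -7 + l
Q = -49/2 (Q = -6 + (-1*37)/2 = -6 + (½)*(-37) = -6 - 37/2 = -49/2 ≈ -24.500)
Z(T, C) = T² - 3*C (Z(T, C) = (T*T + (-7 + 3)*C) + C = (T² - 4*C) + C = T² - 3*C)
c = -2501/2456 (c = -3 + (-21929 - 7273)/(-4458 - 10278) = -3 - 29202/(-14736) = -3 - 29202*(-1/14736) = -3 + 4867/2456 = -2501/2456 ≈ -1.0183)
Z(Q, -211) + c = ((-49/2)² - 3*(-211)) - 2501/2456 = (2401/4 + 633) - 2501/2456 = 4933/4 - 2501/2456 = 3026361/2456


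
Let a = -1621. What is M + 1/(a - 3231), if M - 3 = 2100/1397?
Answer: 30522535/6778244 ≈ 4.5030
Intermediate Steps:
M = 6291/1397 (M = 3 + 2100/1397 = 6291/1397 ≈ 4.5032)
M + 1/(a - 3231) = 6291/1397 + 1/(-1621 - 3231) = 6291/1397 + 1/(-4852) = 6291/1397 - 1/4852 = 30522535/6778244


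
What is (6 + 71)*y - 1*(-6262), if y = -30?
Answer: 3952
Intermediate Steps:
(6 + 71)*y - 1*(-6262) = (6 + 71)*(-30) - 1*(-6262) = 77*(-30) + 6262 = -2310 + 6262 = 3952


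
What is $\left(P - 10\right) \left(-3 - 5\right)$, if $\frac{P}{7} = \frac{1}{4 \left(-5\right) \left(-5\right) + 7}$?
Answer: $\frac{8504}{107} \approx 79.477$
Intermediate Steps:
$P = \frac{7}{107}$ ($P = \frac{7}{4 \left(-5\right) \left(-5\right) + 7} = \frac{7}{\left(-20\right) \left(-5\right) + 7} = \frac{7}{100 + 7} = \frac{7}{107} \approx 0.065421$)
$\left(P - 10\right) \left(-3 - 5\right) = \left(\frac{7}{107} - 10\right) \left(-3 - 5\right) = \left(- \frac{1063}{107}\right) \left(-8\right) = \frac{8504}{107}$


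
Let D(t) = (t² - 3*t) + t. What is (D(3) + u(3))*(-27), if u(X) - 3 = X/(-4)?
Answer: -567/4 ≈ -141.75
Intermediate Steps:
u(X) = 3 - X/4 (u(X) = 3 + X/(-4) = 3 + X*(-¼) = 3 - X/4)
D(t) = t² - 2*t
(D(3) + u(3))*(-27) = (3*(-2 + 3) + (3 - ¼*3))*(-27) = (3*1 + (3 - ¾))*(-27) = (3 + 9/4)*(-27) = (21/4)*(-27) = -567/4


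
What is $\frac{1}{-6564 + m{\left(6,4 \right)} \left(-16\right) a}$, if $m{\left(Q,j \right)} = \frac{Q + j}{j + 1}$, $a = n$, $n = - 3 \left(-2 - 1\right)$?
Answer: $- \frac{1}{6852} \approx -0.00014594$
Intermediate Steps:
$n = 9$ ($n = \left(-3\right) \left(-3\right) = 9$)
$a = 9$
$m{\left(Q,j \right)} = \frac{Q + j}{1 + j}$
$\frac{1}{-6564 + m{\left(6,4 \right)} \left(-16\right) a} = \frac{1}{-6564 + \frac{6 + 4}{1 + 4} \left(-16\right) 9} = \frac{1}{-6564 + \frac{1}{5} \cdot 10 \left(-16\right) 9} = \frac{1}{-6564 + 2 \left(-16\right) 9} = \frac{1}{-6564 - 288} = \frac{1}{-6852} = - \frac{1}{6852}$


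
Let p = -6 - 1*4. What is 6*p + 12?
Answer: -48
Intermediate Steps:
p = -10 (p = -6 - 4 = -10)
6*p + 12 = 6*(-10) + 12 = -60 + 12 = -48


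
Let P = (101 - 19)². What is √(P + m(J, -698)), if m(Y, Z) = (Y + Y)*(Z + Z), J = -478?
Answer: 10*√13413 ≈ 1158.1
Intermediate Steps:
m(Y, Z) = 4*Y*Z (m(Y, Z) = (2*Y)*(2*Z) = 4*Y*Z)
P = 6724 (P = 82² = 6724)
√(P + m(J, -698)) = √(6724 + 4*(-478)*(-698)) = √(6724 + 1334576) = √1341300 = 10*√13413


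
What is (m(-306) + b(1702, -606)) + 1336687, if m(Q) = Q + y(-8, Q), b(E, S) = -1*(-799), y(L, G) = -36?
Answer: 1337144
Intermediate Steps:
b(E, S) = 799
m(Q) = -36 + Q (m(Q) = Q - 36 = -36 + Q)
(m(-306) + b(1702, -606)) + 1336687 = ((-36 - 306) + 799) + 1336687 = (-342 + 799) + 1336687 = 457 + 1336687 = 1337144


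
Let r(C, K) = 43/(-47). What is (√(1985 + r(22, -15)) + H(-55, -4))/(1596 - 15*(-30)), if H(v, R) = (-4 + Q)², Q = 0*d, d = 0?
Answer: 8/1023 + √1095711/48081 ≈ 0.029591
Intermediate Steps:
Q = 0 (Q = 0*0 = 0)
H(v, R) = 16 (H(v, R) = (-4 + 0)² = (-4)² = 16)
r(C, K) = -43/47 (r(C, K) = 43*(-1/47) = -43/47)
(√(1985 + r(22, -15)) + H(-55, -4))/(1596 - 15*(-30)) = (√(1985 - 43/47) + 16)/(1596 - 15*(-30)) = (√(93252/47) + 16)/(1596 + 450) = (2*√1095711/47 + 16)/2046 = (16 + 2*√1095711/47)*(1/2046) = 8/1023 + √1095711/48081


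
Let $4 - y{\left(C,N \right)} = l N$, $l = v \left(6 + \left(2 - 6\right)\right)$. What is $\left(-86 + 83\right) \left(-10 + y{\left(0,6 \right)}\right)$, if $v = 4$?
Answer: $162$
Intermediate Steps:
$l = 8$ ($l = 4 \left(6 + \left(2 - 6\right)\right) = 4 \left(6 - 4\right) = 4 \cdot 2 = 8$)
$y{\left(C,N \right)} = 4 - 8 N$
$\left(-86 + 83\right) \left(-10 + y{\left(0,6 \right)}\right) = \left(-86 + 83\right) \left(-10 + \left(4 - 48\right)\right) = - 3 \left(-10 + \left(4 - 48\right)\right) = - 3 \left(-10 - 44\right) = \left(-3\right) \left(-54\right) = 162$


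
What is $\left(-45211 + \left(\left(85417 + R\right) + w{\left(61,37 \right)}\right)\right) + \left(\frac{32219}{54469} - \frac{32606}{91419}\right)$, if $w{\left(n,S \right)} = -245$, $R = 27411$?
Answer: $\frac{335480145211639}{4979501511} \approx 67372.0$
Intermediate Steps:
$\left(-45211 + \left(\left(85417 + R\right) + w{\left(61,37 \right)}\right)\right) + \left(\frac{32219}{54469} - \frac{32606}{91419}\right) = \left(-45211 + \left(\left(85417 + 27411\right) - 245\right)\right) + \left(\frac{32219}{54469} - \frac{32606}{91419}\right) = \left(-45211 + \left(112828 - 245\right)\right) + \left(32219 \cdot \frac{1}{54469} - \frac{32606}{91419}\right) = \left(-45211 + 112583\right) + \left(\frac{32219}{54469} - \frac{32606}{91419}\right) = 67372 + \frac{1169412547}{4979501511} = \frac{335480145211639}{4979501511}$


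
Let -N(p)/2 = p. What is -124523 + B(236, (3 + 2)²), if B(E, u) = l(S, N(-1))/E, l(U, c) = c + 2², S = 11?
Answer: -14693711/118 ≈ -1.2452e+5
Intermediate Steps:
N(p) = -2*p
l(U, c) = 4 + c (l(U, c) = c + 4 = 4 + c)
B(E, u) = 6/E (B(E, u) = (4 - 2*(-1))/E = (4 + 2)/E = 6/E)
-124523 + B(236, (3 + 2)²) = -124523 + 6/236 = -124523 + 6*(1/236) = -124523 + 3/118 = -14693711/118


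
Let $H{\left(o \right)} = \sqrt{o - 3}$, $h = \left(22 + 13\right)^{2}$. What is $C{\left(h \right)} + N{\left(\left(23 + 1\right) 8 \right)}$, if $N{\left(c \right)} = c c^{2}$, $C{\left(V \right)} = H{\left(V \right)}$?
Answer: $7077888 + \sqrt{1222} \approx 7.0779 \cdot 10^{6}$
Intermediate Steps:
$h = 1225$ ($h = 35^{2} = 1225$)
$H{\left(o \right)} = \sqrt{-3 + o}$
$C{\left(V \right)} = \sqrt{-3 + V}$
$N{\left(c \right)} = c^{3}$
$C{\left(h \right)} + N{\left(\left(23 + 1\right) 8 \right)} = \sqrt{-3 + 1225} + \left(\left(23 + 1\right) 8\right)^{3} = \sqrt{1222} + \left(24 \cdot 8\right)^{3} = \sqrt{1222} + 192^{3} = \sqrt{1222} + 7077888 = 7077888 + \sqrt{1222}$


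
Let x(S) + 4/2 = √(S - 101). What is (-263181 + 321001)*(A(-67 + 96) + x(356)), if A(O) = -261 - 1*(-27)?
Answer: -13645520 + 57820*√255 ≈ -1.2722e+7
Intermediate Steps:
x(S) = -2 + √(-101 + S) (x(S) = -2 + √(S - 101) = -2 + √(-101 + S))
A(O) = -234 (A(O) = -261 + 27 = -234)
(-263181 + 321001)*(A(-67 + 96) + x(356)) = (-263181 + 321001)*(-234 + (-2 + √(-101 + 356))) = 57820*(-234 + (-2 + √255)) = 57820*(-236 + √255) = -13645520 + 57820*√255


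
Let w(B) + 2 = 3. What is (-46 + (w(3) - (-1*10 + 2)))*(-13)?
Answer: 481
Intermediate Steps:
w(B) = 1 (w(B) = -2 + 3 = 1)
(-46 + (w(3) - (-1*10 + 2)))*(-13) = (-46 + (1 - (-1*10 + 2)))*(-13) = (-46 + (1 - (-10 + 2)))*(-13) = (-46 + (1 - 1*(-8)))*(-13) = (-46 + (1 + 8))*(-13) = (-46 + 9)*(-13) = -37*(-13) = 481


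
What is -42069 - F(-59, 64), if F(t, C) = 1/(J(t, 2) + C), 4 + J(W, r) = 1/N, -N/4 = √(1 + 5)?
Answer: -14539010091/345599 - 4*√6/345599 ≈ -42069.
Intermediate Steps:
N = -4*√6 (N = -4*√(1 + 5) = -4*√6 ≈ -9.7980)
J(W, r) = -4 - √6/24 (J(W, r) = -4 + 1/(-4*√6) = -4 - √6/24)
F(t, C) = 1/(-4 + C - √6/24) (F(t, C) = 1/((-4 - √6/24) + C) = 1/(-4 + C - √6/24))
-42069 - F(-59, 64) = -42069 - 24/(-96 - √6 + 24*64) = -42069 - 24/(-96 - √6 + 1536) = -42069 - 24/(1440 - √6)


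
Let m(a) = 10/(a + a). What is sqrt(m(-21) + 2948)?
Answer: sqrt(1299963)/21 ≈ 54.293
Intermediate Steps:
m(a) = 5/a (m(a) = 10/((2*a)) = 10*(1/(2*a)) = 5/a)
sqrt(m(-21) + 2948) = sqrt(5/(-21) + 2948) = sqrt(5*(-1/21) + 2948) = sqrt(-5/21 + 2948) = sqrt(61903/21) = sqrt(1299963)/21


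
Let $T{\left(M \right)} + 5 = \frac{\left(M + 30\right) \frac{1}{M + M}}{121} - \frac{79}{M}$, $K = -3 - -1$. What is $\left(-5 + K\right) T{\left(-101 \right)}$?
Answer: $\frac{721147}{24442} \approx 29.504$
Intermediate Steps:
$K = -2$ ($K = -3 + 1 = -2$)
$T{\left(M \right)} = -5 - \frac{79}{M} + \frac{30 + M}{242 M}$ ($T{\left(M \right)} = -5 + \left(\frac{\left(M + 30\right) \frac{1}{M + M}}{121} - \frac{79}{M}\right) = -5 + \left(\frac{30 + M}{2 M} \frac{1}{121} - \frac{79}{M}\right) = -5 + \left(\frac{30 + M}{242 M} - \frac{79}{M}\right) = -5 + \left(- \frac{79}{M} + \frac{30 + M}{242 M}\right) = -5 - \frac{79}{M} + \frac{30 + M}{242 M}$)
$\left(-5 + K\right) T{\left(-101 \right)} = \left(-5 - 2\right) \frac{-19088 - -122109}{242 \left(-101\right)} = - 7 \cdot \frac{1}{242} \left(- \frac{1}{101}\right) \left(-19088 + 122109\right) = - 7 \cdot \frac{1}{242} \left(- \frac{1}{101}\right) 103021 = \left(-7\right) \left(- \frac{103021}{24442}\right) = \frac{721147}{24442}$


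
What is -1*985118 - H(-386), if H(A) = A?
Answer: -984732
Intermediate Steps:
-1*985118 - H(-386) = -1*985118 - 1*(-386) = -985118 + 386 = -984732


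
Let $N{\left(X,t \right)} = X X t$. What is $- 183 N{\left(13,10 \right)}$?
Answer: $-309270$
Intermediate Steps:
$N{\left(X,t \right)} = t X^{2}$ ($N{\left(X,t \right)} = X^{2} t = t X^{2}$)
$- 183 N{\left(13,10 \right)} = - 183 \cdot 10 \cdot 13^{2} = - 183 \cdot 10 \cdot 169 = \left(-183\right) 1690 = -309270$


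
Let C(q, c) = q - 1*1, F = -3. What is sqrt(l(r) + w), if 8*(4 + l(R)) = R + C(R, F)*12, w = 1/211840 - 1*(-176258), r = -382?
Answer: sqrt(123151297038510)/26480 ≈ 419.08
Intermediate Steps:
C(q, c) = -1 + q (C(q, c) = q - 1 = -1 + q)
w = 37338494721/211840 (w = 1/211840 + 176258 = 37338494721/211840 ≈ 1.7626e+5)
l(R) = -11/2 + 13*R/8 (l(R) = -4 + (R + (-1 + R)*12)/8 = -4 + (R + (-12 + 12*R))/8 = -4 + (-12 + 13*R)/8 = -4 + (-3/2 + 13*R/8) = -11/2 + 13*R/8)
sqrt(l(r) + w) = sqrt((-11/2 + (13/8)*(-382)) + 37338494721/211840) = sqrt((-11/2 - 2483/4) + 37338494721/211840) = sqrt(-2505/4 + 37338494721/211840) = sqrt(37205829921/211840) = sqrt(123151297038510)/26480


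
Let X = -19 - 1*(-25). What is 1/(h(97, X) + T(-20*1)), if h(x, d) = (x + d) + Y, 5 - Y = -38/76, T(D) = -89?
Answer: 2/39 ≈ 0.051282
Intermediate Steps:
Y = 11/2 (Y = 5 - (-38)/76 = 5 - 1*(-½) = 5 + ½ = 11/2 ≈ 5.5000)
X = 6 (X = -19 + 25 = 6)
h(x, d) = 11/2 + d + x (h(x, d) = (x + d) + 11/2 = (d + x) + 11/2 = 11/2 + d + x)
1/(h(97, X) + T(-20*1)) = 1/((11/2 + 6 + 97) - 89) = 1/(217/2 - 89) = 1/(39/2) = 2/39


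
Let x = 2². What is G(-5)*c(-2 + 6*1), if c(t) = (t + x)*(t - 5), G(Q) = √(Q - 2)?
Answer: -8*I*√7 ≈ -21.166*I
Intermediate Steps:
G(Q) = √(-2 + Q)
x = 4
c(t) = (-5 + t)*(4 + t) (c(t) = (t + 4)*(t - 5) = (4 + t)*(-5 + t) = (-5 + t)*(4 + t))
G(-5)*c(-2 + 6*1) = √(-2 - 5)*(-20 + (-2 + 6*1)² - (-2 + 6*1)) = √(-7)*(-20 + (-2 + 6)² - (-2 + 6)) = (I*√7)*(-20 + 4² - 1*4) = (I*√7)*(-20 + 16 - 4) = (I*√7)*(-8) = -8*I*√7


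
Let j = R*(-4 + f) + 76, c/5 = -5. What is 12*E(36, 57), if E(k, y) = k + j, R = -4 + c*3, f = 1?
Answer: 4188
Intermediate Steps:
c = -25 (c = 5*(-5) = -25)
R = -79 (R = -4 - 25*3 = -4 - 75 = -79)
j = 313 (j = -79*(-4 + 1) + 76 = -79*(-3) + 76 = 237 + 76 = 313)
E(k, y) = 313 + k (E(k, y) = k + 313 = 313 + k)
12*E(36, 57) = 12*(313 + 36) = 12*349 = 4188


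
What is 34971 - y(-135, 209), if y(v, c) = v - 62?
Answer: 35168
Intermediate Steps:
y(v, c) = -62 + v
34971 - y(-135, 209) = 34971 - (-62 - 135) = 34971 - 1*(-197) = 34971 + 197 = 35168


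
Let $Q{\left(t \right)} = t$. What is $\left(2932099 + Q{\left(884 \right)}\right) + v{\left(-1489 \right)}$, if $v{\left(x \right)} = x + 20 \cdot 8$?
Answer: $2931654$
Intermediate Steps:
$v{\left(x \right)} = 160 + x$ ($v{\left(x \right)} = x + 160 = 160 + x$)
$\left(2932099 + Q{\left(884 \right)}\right) + v{\left(-1489 \right)} = \left(2932099 + 884\right) + \left(160 - 1489\right) = 2932983 - 1329 = 2931654$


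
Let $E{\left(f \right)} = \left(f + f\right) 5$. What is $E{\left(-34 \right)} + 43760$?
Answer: $43420$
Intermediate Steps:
$E{\left(f \right)} = 10 f$ ($E{\left(f \right)} = 2 f 5 = 10 f$)
$E{\left(-34 \right)} + 43760 = 10 \left(-34\right) + 43760 = -340 + 43760 = 43420$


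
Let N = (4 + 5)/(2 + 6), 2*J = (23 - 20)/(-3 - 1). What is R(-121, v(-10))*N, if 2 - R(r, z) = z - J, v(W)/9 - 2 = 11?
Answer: -8307/64 ≈ -129.80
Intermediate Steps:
J = -3/8 (J = ((23 - 20)/(-3 - 1))/2 = (3/(-4))/2 = (3*(-¼))/2 = (½)*(-¾) = -3/8 ≈ -0.37500)
v(W) = 117 (v(W) = 18 + 9*11 = 18 + 99 = 117)
R(r, z) = 13/8 - z (R(r, z) = 2 - (z - 1*(-3/8)) = 2 - (z + 3/8) = 2 - (3/8 + z) = 2 + (-3/8 - z) = 13/8 - z)
N = 9/8 ≈ 1.1250
R(-121, v(-10))*N = (13/8 - 1*117)*(9/8) = (13/8 - 117)*(9/8) = -923/8*9/8 = -8307/64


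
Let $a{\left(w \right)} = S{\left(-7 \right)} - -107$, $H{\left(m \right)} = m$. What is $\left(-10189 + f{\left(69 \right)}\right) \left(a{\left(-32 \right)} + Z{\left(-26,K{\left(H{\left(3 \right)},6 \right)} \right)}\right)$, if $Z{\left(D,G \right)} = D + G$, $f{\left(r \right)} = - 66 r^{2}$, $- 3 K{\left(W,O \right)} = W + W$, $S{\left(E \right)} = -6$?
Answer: $-23682295$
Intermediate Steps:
$a{\left(w \right)} = 101$ ($a{\left(w \right)} = -6 - -107 = -6 + 107 = 101$)
$K{\left(W,O \right)} = - \frac{2 W}{3}$ ($K{\left(W,O \right)} = - \frac{W + W}{3} = - \frac{2 W}{3}$)
$\left(-10189 + f{\left(69 \right)}\right) \left(a{\left(-32 \right)} + Z{\left(-26,K{\left(H{\left(3 \right)},6 \right)} \right)}\right) = \left(-10189 - 66 \cdot 69^{2}\right) \left(101 - 28\right) = \left(-10189 - 314226\right) \left(101 - 28\right) = \left(-324415\right) 73 = -23682295$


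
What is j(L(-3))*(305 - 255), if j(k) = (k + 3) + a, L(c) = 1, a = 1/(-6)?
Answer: 575/3 ≈ 191.67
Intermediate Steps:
a = -⅙ ≈ -0.16667
j(k) = 17/6 + k (j(k) = (k + 3) - ⅙ = (3 + k) - ⅙ = 17/6 + k)
j(L(-3))*(305 - 255) = (17/6 + 1)*(305 - 255) = (23/6)*50 = 575/3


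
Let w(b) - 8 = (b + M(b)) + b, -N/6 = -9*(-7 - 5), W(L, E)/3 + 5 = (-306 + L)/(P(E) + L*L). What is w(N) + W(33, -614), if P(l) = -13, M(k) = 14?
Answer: -1387783/1076 ≈ -1289.8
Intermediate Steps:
W(L, E) = -15 + 3*(-306 + L)/(-13 + L²) (W(L, E) = -15 + 3*((-306 + L)/(-13 + L*L)) = -15 + 3*((-306 + L)/(-13 + L²)) = -15 + 3*(-306 + L)/(-13 + L²))
N = -648 (N = -(-54)*(-7 - 5) = -(-54)*(-12) = -6*108 = -648)
w(b) = 22 + 2*b (w(b) = 8 + ((b + 14) + b) = 8 + ((14 + b) + b) = 8 + (14 + 2*b) = 22 + 2*b)
w(N) + W(33, -614) = (22 + 2*(-648)) + 3*(-241 + 33 - 5*33²)/(-13 + 33²) = (22 - 1296) + 3*(-241 + 33 - 5*1089)/(-13 + 1089) = -1274 + 3*(-241 + 33 - 5445)/1076 = -1274 + 3*(1/1076)*(-5653) = -1274 - 16959/1076 = -1387783/1076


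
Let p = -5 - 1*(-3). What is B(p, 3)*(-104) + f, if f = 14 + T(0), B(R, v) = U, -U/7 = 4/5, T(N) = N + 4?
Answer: 3002/5 ≈ 600.40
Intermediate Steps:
T(N) = 4 + N
p = -2 (p = -5 + 3 = -2)
U = -28/5 ≈ -5.6000
B(R, v) = -28/5
f = 18 (f = 14 + (4 + 0) = 14 + 4 = 18)
B(p, 3)*(-104) + f = -28/5*(-104) + 18 = 2912/5 + 18 = 3002/5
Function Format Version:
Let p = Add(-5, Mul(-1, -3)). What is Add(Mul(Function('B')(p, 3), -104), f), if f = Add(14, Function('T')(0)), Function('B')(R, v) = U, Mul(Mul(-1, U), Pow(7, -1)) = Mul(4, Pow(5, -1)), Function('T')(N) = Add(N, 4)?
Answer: Rational(3002, 5) ≈ 600.40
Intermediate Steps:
Function('T')(N) = Add(4, N)
p = -2 (p = Add(-5, 3) = -2)
U = Rational(-28, 5) (U = Mul(-7, Mul(4, Pow(5, -1))) = Mul(-7, Mul(4, Rational(1, 5))) = Mul(-7, Rational(4, 5)) = Rational(-28, 5) ≈ -5.6000)
Function('B')(R, v) = Rational(-28, 5)
f = 18 (f = Add(14, Add(4, 0)) = Add(14, 4) = 18)
Add(Mul(Function('B')(p, 3), -104), f) = Add(Mul(Rational(-28, 5), -104), 18) = Add(Rational(2912, 5), 18) = Rational(3002, 5)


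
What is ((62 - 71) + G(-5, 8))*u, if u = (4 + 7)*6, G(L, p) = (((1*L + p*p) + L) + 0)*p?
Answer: 27918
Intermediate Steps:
G(L, p) = p*(p² + 2*L) (G(L, p) = (((L + p²) + L) + 0)*p = ((p² + 2*L) + 0)*p = (p² + 2*L)*p = p*(p² + 2*L))
u = 66 (u = 11*6 = 66)
((62 - 71) + G(-5, 8))*u = ((62 - 71) + 8*(8² + 2*(-5)))*66 = (-9 + 8*(64 - 10))*66 = (-9 + 8*54)*66 = (-9 + 432)*66 = 423*66 = 27918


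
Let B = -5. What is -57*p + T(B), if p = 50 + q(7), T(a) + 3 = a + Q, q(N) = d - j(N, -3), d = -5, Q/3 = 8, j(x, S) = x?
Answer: -2150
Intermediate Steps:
Q = 24 (Q = 3*8 = 24)
q(N) = -5 - N
T(a) = 21 + a (T(a) = -3 + (a + 24) = -3 + (24 + a) = 21 + a)
p = 38 (p = 50 + (-5 - 1*7) = 50 + (-5 - 7) = 50 - 12 = 38)
-57*p + T(B) = -57*38 + (21 - 5) = -2166 + 16 = -2150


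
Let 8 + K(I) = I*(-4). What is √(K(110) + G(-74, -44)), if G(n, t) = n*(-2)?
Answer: 10*I*√3 ≈ 17.32*I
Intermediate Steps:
K(I) = -8 - 4*I (K(I) = -8 + I*(-4) = -8 - 4*I)
G(n, t) = -2*n
√(K(110) + G(-74, -44)) = √((-8 - 4*110) - 2*(-74)) = √((-8 - 440) + 148) = √(-448 + 148) = √(-300) = 10*I*√3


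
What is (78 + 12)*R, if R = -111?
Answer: -9990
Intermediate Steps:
(78 + 12)*R = (78 + 12)*(-111) = 90*(-111) = -9990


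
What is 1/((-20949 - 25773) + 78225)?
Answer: 1/31503 ≈ 3.1743e-5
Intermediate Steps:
1/((-20949 - 25773) + 78225) = 1/(-46722 + 78225) = 1/31503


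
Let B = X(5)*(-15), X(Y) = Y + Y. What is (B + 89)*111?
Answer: -6771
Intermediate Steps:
X(Y) = 2*Y
B = -150 (B = (2*5)*(-15) = 10*(-15) = -150)
(B + 89)*111 = (-150 + 89)*111 = -61*111 = -6771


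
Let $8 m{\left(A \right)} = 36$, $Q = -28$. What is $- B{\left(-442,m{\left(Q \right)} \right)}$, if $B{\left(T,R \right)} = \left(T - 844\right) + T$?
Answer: $1728$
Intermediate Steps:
$m{\left(A \right)} = \frac{9}{2}$ ($m{\left(A \right)} = \frac{1}{8} \cdot 36 = \frac{9}{2}$)
$B{\left(T,R \right)} = -844 + 2 T$ ($B{\left(T,R \right)} = \left(-844 + T\right) + T = -844 + 2 T$)
$- B{\left(-442,m{\left(Q \right)} \right)} = - (-844 + 2 \left(-442\right)) = - (-844 - 884) = \left(-1\right) \left(-1728\right) = 1728$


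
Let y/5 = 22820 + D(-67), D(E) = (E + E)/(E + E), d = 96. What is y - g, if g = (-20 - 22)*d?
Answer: 118137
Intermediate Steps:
D(E) = 1 (D(E) = (2*E)/((2*E)) = (2*E)*(1/(2*E)) = 1)
y = 114105 (y = 5*(22820 + 1) = 5*22821 = 114105)
g = -4032 (g = (-20 - 22)*96 = -42*96 = -4032)
y - g = 114105 - 1*(-4032) = 114105 + 4032 = 118137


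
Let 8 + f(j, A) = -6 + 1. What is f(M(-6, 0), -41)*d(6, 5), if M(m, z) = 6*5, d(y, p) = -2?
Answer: 26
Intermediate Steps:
M(m, z) = 30
f(j, A) = -13 (f(j, A) = -8 + (-6 + 1) = -8 - 5 = -13)
f(M(-6, 0), -41)*d(6, 5) = -13*(-2) = 26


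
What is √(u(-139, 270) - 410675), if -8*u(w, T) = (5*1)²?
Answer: 5*I*√262834/4 ≈ 640.84*I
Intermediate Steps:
u(w, T) = -25/8 (u(w, T) = -(5*1)²/8 = -⅛*5² = -⅛*25 = -25/8)
√(u(-139, 270) - 410675) = √(-25/8 - 410675) = √(-3285425/8) = 5*I*√262834/4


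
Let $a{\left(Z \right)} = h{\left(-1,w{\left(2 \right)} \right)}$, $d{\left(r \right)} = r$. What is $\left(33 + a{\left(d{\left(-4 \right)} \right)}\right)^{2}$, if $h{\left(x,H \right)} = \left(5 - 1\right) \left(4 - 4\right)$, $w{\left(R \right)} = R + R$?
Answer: $1089$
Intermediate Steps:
$w{\left(R \right)} = 2 R$
$h{\left(x,H \right)} = 0$ ($h{\left(x,H \right)} = 4 \cdot 0 = 0$)
$a{\left(Z \right)} = 0$
$\left(33 + a{\left(d{\left(-4 \right)} \right)}\right)^{2} = \left(33 + 0\right)^{2} = 33^{2} = 1089$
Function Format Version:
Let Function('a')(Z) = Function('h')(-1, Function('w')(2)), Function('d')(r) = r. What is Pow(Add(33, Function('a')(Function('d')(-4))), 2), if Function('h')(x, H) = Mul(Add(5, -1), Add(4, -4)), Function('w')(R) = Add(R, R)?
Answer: 1089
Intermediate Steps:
Function('w')(R) = Mul(2, R)
Function('h')(x, H) = 0 (Function('h')(x, H) = Mul(4, 0) = 0)
Function('a')(Z) = 0
Pow(Add(33, Function('a')(Function('d')(-4))), 2) = Pow(Add(33, 0), 2) = Pow(33, 2) = 1089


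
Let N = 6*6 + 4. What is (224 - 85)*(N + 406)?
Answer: 61994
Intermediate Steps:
N = 40 (N = 36 + 4 = 40)
(224 - 85)*(N + 406) = (224 - 85)*(40 + 406) = 139*446 = 61994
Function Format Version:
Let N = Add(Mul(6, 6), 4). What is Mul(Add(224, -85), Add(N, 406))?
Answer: 61994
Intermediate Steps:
N = 40 (N = Add(36, 4) = 40)
Mul(Add(224, -85), Add(N, 406)) = Mul(Add(224, -85), Add(40, 406)) = Mul(139, 446) = 61994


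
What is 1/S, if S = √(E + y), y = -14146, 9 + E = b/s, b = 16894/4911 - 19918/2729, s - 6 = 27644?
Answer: -5*I*√19437799087430989092522177/2622699224058911 ≈ -0.0084051*I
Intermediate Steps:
s = 27650 (s = 6 + 27644 = 27650)
b = -51713572/13402119 (b = 16894*(1/4911) - 19918*1/2729 = 16894/4911 - 19918/2729 = -51713572/13402119 ≈ -3.8586)
E = -1667584513361/185284295175 (E = -9 - 51713572/13402119/27650 = -9 - 51713572/13402119*1/27650 = -9 - 25856786/185284295175 = -1667584513361/185284295175 ≈ -9.0001)
S = I*√19437799087430989092522177/37056859035 (S = √(-1667584513361/185284295175 - 14146) = √(-2622699224058911/185284295175) = I*√19437799087430989092522177/37056859035 ≈ 118.97*I)
1/S = 1/(I*√19437799087430989092522177/37056859035) = -5*I*√19437799087430989092522177/2622699224058911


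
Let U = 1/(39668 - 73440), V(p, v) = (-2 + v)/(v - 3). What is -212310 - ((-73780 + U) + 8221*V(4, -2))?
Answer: -24502734243/168860 ≈ -1.4511e+5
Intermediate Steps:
V(p, v) = (-2 + v)/(-3 + v)
U = -1/33772 (U = 1/(-33772) = -1/33772 ≈ -2.9610e-5)
-212310 - ((-73780 + U) + 8221*V(4, -2)) = -212310 - ((-73780 - 1/33772) + 8221*((-2 - 2)/(-3 - 2))) = -212310 - (-2491698161/33772 + 8221*(-4/(-5))) = -212310 - (-2491698161/33772 + 8221*(-⅕*(-4))) = -212310 - (-2491698161/33772 + 8221*(⅘)) = -212310 - (-2491698161/33772 + 32884/5) = -212310 - 1*(-11347932357/168860) = -212310 + 11347932357/168860 = -24502734243/168860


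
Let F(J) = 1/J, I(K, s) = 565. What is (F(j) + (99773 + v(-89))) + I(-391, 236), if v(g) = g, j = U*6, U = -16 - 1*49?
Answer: 39097109/390 ≈ 1.0025e+5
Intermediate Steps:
U = -65 (U = -16 - 49 = -65)
j = -390 (j = -65*6 = -390)
(F(j) + (99773 + v(-89))) + I(-391, 236) = (1/(-390) + (99773 - 89)) + 565 = (-1/390 + 99684) + 565 = 38876759/390 + 565 = 39097109/390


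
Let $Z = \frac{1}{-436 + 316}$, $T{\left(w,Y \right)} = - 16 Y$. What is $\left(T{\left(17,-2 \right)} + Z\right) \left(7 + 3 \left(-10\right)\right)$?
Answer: $- \frac{88297}{120} \approx -735.81$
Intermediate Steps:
$Z = - \frac{1}{120}$ ($Z = \frac{1}{-120} = - \frac{1}{120} \approx -0.0083333$)
$\left(T{\left(17,-2 \right)} + Z\right) \left(7 + 3 \left(-10\right)\right) = \left(\left(-16\right) \left(-2\right) - \frac{1}{120}\right) \left(7 + 3 \left(-10\right)\right) = \left(32 - \frac{1}{120}\right) \left(7 - 30\right) = \frac{3839}{120} \left(-23\right) = - \frac{88297}{120}$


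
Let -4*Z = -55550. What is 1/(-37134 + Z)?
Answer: -2/46493 ≈ -4.3017e-5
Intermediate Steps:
Z = 27775/2 (Z = -¼*(-55550) = 27775/2 ≈ 13888.)
1/(-37134 + Z) = 1/(-37134 + 27775/2) = 1/(-46493/2) = -2/46493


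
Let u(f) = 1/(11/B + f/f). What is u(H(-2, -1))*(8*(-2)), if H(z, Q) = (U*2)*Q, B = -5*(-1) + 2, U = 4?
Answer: -56/9 ≈ -6.2222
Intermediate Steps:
B = 7 (B = 5 + 2 = 7)
H(z, Q) = 8*Q (H(z, Q) = (4*2)*Q = 8*Q)
u(f) = 7/18 (u(f) = 1/(11/7 + f/f) = 1/(11*(⅐) + 1) = 1/(11/7 + 1) = 1/(18/7) = 7/18)
u(H(-2, -1))*(8*(-2)) = 7*(8*(-2))/18 = (7/18)*(-16) = -56/9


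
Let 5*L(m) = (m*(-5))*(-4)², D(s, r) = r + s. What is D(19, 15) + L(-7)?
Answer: 146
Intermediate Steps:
L(m) = -16*m (L(m) = ((m*(-5))*(-4)²)/5 = (-5*m*16)/5 = (-80*m)/5 = -16*m)
D(19, 15) + L(-7) = (15 + 19) - 16*(-7) = 34 + 112 = 146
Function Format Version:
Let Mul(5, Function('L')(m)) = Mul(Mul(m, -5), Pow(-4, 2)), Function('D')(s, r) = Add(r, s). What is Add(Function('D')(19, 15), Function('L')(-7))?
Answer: 146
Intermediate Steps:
Function('L')(m) = Mul(-16, m) (Function('L')(m) = Mul(Rational(1, 5), Mul(Mul(m, -5), Pow(-4, 2))) = Mul(Rational(1, 5), Mul(Mul(-5, m), 16)) = Mul(Rational(1, 5), Mul(-80, m)) = Mul(-16, m))
Add(Function('D')(19, 15), Function('L')(-7)) = Add(Add(15, 19), Mul(-16, -7)) = Add(34, 112) = 146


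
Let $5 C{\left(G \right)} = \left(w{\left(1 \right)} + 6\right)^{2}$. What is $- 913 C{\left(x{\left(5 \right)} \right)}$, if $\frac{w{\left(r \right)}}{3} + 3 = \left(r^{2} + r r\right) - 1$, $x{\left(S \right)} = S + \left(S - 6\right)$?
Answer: $0$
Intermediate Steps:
$x{\left(S \right)} = -6 + 2 S$ ($x{\left(S \right)} = S + \left(S - 6\right) = S + \left(-6 + S\right) = -6 + 2 S$)
$w{\left(r \right)} = -12 + 6 r^{2}$ ($w{\left(r \right)} = -9 + 3 \left(\left(r^{2} + r r\right) - 1\right) = -9 + 3 \left(\left(r^{2} + r^{2}\right) - 1\right) = -9 + 3 \left(2 r^{2} - 1\right) = -9 + 3 \left(-1 + 2 r^{2}\right) = -9 + \left(-3 + 6 r^{2}\right) = -12 + 6 r^{2}$)
$C{\left(G \right)} = 0$ ($C{\left(G \right)} = \frac{\left(\left(-12 + 6 \cdot 1^{2}\right) + 6\right)^{2}}{5} = \frac{\left(\left(-12 + 6 \cdot 1\right) + 6\right)^{2}}{5} = \frac{\left(\left(-12 + 6\right) + 6\right)^{2}}{5} = \frac{\left(-6 + 6\right)^{2}}{5} = \frac{0^{2}}{5} = \frac{1}{5} \cdot 0 = 0$)
$- 913 C{\left(x{\left(5 \right)} \right)} = \left(-913\right) 0 = 0$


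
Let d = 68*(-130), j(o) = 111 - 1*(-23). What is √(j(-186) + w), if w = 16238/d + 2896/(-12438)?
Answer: √2769029992426945/4581330 ≈ 11.486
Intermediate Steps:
j(o) = 134 (j(o) = 111 + 23 = 134)
d = -8840
w = -56892221/27487980 (w = 16238/(-8840) + 2896/(-12438) = 16238*(-1/8840) + 2896*(-1/12438) = -8119/4420 - 1448/6219 = -56892221/27487980 ≈ -2.0697)
√(j(-186) + w) = √(134 - 56892221/27487980) = √(3626497099/27487980) = √2769029992426945/4581330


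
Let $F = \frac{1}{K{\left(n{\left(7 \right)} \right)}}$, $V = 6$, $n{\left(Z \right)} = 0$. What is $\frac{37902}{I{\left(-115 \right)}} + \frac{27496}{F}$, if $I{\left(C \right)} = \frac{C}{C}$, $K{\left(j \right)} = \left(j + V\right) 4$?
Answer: $697806$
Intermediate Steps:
$K{\left(j \right)} = 24 + 4 j$ ($K{\left(j \right)} = \left(j + 6\right) 4 = \left(6 + j\right) 4 = 24 + 4 j$)
$I{\left(C \right)} = 1$
$F = \frac{1}{24}$ ($F = \frac{1}{24 + 4 \cdot 0} = \frac{1}{24 + 0} = \frac{1}{24} \approx 0.041667$)
$\frac{37902}{I{\left(-115 \right)}} + \frac{27496}{F} = \frac{37902}{1} + 27496 \frac{1}{\frac{1}{24}} = 37902 \cdot 1 + 27496 \cdot 24 = 37902 + 659904 = 697806$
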